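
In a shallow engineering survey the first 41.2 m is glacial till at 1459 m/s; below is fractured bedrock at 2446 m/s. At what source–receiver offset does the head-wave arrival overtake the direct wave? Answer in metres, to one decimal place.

163.9 m

x_cross = 2h·√((V₂+V₁)/(V₂−V₁)).
(V₂+V₁)/(V₂−V₁) = (2446+1459)/(2446−1459) = 3.9564; √ = 1.9891.
x_cross = 2·41.2·1.9891 = 163.90 m.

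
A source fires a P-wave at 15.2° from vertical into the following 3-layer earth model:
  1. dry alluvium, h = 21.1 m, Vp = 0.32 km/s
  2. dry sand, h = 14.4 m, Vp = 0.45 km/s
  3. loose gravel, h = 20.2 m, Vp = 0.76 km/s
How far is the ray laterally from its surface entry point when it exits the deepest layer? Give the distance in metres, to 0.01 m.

Apply Snell's law at each interface; in layer i the horizontal offset is hᵢ·tan θᵢ.
Layer 1: θ = 15.20°; offset = 21.1·tan 15.20° = 5.7327 m.
Layer 2: sin θ = 0.45·sin 15.2°/0.32 = 0.3687, θ = 21.64°; offset = 14.4·tan 21.64° = 5.7117 m.
Layer 3: sin θ = 0.76·sin 15.2°/0.32 = 0.6227, θ = 38.51°; offset = 20.2·tan 38.51° = 16.0756 m.
Total horizontal offset = 27.5201 m.

27.52 m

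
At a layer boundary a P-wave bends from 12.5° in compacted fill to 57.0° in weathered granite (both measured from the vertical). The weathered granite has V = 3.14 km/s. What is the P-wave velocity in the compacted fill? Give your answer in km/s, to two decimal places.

0.81 km/s

Snell's law: sin 12.5°/V₁ = sin 57.0°/V₂.
V₁ = V₂·sin 12.5°/sin 57.0° = 3.14 × 0.2581 = 0.81 km/s.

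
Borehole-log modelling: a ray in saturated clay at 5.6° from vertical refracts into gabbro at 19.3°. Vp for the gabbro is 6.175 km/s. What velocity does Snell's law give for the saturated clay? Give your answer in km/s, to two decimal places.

1.82 km/s

sin 5.6° = 0.0976; sin 19.3° = 0.3305.
V₁ = V₂·(sin θ₁/sin θ₂) = 6.175·(0.0976/0.3305) = 1.82 km/s.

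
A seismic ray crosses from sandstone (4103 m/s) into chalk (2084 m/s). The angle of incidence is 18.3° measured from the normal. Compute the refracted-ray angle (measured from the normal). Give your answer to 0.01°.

Snell's law: sin θ₂ = (V₂/V₁)·sin θ₁ = (2084/4103)·sin 18.3° = 0.1595.
θ₂ = arcsin 0.1595 = 9.18° from the normal.

9.18°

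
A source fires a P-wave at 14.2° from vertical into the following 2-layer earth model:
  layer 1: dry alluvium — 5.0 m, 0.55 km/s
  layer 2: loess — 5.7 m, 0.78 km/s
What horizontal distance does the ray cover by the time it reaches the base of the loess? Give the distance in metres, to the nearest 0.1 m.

3.4 m

Ray parameter p = sin 14.2° / 0.55 km/s = 4.4601e-01 s/km.
Layer 1: θ = 14.20°; offset = 5.0·tan 14.20° = 1.265 m.
Layer 2: sin θ = p·0.78 = 0.3479 → θ = 20.36°; offset = 5.7·tan 20.36° = 2.115 m.
Summing the layer offsets gives 3.380 m.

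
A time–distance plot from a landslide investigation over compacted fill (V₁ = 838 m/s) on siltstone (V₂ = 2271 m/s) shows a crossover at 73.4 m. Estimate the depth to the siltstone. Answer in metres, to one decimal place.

24.9 m

h = (x_cross/2)·√((V₂−V₁)/(V₂+V₁)).
(V₂−V₁)/(V₂+V₁) = (2271−838)/(2271+838) = 0.4609; √ = 0.6789.
h = (73.4/2)·0.6789 = 24.92 m.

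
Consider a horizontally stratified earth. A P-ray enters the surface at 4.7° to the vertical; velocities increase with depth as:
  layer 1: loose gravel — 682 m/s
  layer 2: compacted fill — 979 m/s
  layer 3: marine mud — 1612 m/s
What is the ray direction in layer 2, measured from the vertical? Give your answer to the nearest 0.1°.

6.8°

Ray parameter p = sin 4.7° / 682 = 1.2014e-04 s/m.
sin θ_2 = p·V_2 = 1.2014e-04 × 979 = 0.1176.
θ_2 = arcsin 0.1176 = 6.75°.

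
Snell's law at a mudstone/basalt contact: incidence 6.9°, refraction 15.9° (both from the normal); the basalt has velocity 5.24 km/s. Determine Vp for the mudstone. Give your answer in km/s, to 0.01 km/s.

sin 6.9° = 0.1201; sin 15.9° = 0.2740.
V₁ = V₂·(sin θ₁/sin θ₂) = 5.24·(0.1201/0.2740) = 2.30 km/s.

2.30 km/s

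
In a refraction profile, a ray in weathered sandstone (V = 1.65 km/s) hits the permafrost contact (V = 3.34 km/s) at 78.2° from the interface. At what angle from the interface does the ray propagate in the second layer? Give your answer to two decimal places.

Convert to the normal: θ₁ = 90° − 78.2° = 11.8°.
sin θ₁/V₁ = sin θ₂/V₂ ⇒ sin θ₂ = 3.34·sin 11.8°/1.65 = 3.34·0.2045/1.65 = 0.4139.
θ₂ = sin⁻¹(0.4139) = 24.45° (from vertical).
From the interface: 90° − 24.45° = 65.55°.

65.55°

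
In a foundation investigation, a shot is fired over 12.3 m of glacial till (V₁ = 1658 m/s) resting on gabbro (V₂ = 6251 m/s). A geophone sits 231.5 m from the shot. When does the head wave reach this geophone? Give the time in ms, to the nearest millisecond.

t = x/V₂ + 2h·√(V₂²−V₁²)/(V₁V₂).
√(V₂²−V₁²) = √(6251²−1658²) = 6027.1 m/s; delay term = 2·12.3·6027.1/(1658·6251) = 0.01431 s.
t = 231.5/6251 + 0.01431 = 0.05134 s.

51 ms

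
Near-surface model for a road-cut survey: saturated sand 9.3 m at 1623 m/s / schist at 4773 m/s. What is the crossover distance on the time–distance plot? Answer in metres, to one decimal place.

26.5 m

x_cross = 2h·√((V₂+V₁)/(V₂−V₁)).
(V₂+V₁)/(V₂−V₁) = (4773+1623)/(4773−1623) = 2.0305; √ = 1.4249.
x_cross = 2·9.3·1.4249 = 26.50 m.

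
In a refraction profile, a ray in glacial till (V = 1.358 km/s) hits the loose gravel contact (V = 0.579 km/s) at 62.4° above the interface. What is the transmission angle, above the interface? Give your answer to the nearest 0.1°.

78.6°

Convert to the normal: θ₁ = 90° − 62.4° = 27.6°.
sin θ₁/V₁ = sin θ₂/V₂ ⇒ sin θ₂ = 0.579·sin 27.6°/1.358 = 0.579·0.4633/1.358 = 0.1975.
θ₂ = arcsin 0.1975 = 11.39° from the normal.
From the interface: 90° − 11.39° = 78.61°.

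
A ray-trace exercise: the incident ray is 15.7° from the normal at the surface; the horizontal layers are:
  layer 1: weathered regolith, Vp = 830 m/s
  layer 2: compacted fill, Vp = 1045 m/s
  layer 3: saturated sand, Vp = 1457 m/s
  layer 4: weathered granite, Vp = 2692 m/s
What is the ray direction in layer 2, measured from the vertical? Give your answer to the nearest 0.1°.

Snell's law across each interface conserves sin θ / V, so sin θ_2 = V_2·sin θ₁/V₁.
sin θ_2 = 1045 × sin 15.7° / 830 = 0.3407.
θ_2 = 19.92° from the vertical.

19.9°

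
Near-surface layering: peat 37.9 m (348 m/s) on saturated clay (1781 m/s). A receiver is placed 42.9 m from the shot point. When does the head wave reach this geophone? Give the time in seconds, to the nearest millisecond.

θ_c = arcsin(V₁/V₂) = arcsin(348/1781) = 11.27°, cos θ_c = 0.9807.
Intercept time tᵢ = 2h cos θ_c / V₁ = 2·37.9·0.9807/348 = 0.21362 s.
t = x/V₂ + tᵢ = 42.9/1781 + 0.21362 = 0.23771 s.

0.238 s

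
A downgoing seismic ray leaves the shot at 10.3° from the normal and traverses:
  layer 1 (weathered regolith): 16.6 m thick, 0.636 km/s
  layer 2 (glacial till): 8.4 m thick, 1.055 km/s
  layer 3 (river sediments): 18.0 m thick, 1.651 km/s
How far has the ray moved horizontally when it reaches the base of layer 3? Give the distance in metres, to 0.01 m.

Apply Snell's law at each interface; in layer i the horizontal offset is hᵢ·tan θᵢ.
Layer 1: θ = 10.30°; offset = 16.6·tan 10.30° = 3.0167 m.
Layer 2: sin θ = 1.055·sin 10.3°/0.636 = 0.2966, θ = 17.25°; offset = 8.4·tan 17.25° = 2.6088 m.
Layer 3: sin θ = 1.651·sin 10.3°/0.636 = 0.4642, θ = 27.66°; offset = 18.0·tan 27.66° = 9.4324 m.
Total horizontal offset = 15.0579 m.

15.06 m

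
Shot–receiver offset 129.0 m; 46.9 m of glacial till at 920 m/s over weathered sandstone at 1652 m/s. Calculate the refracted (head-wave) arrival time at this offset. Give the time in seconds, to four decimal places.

0.1628 s

t = x/V₂ + 2h·√(V₂²−V₁²)/(V₁V₂).
√(V₂²−V₁²) = √(1652²−920²) = 1372.1 m/s; delay term = 2·46.9·1372.1/(920·1652) = 0.08468 s.
t = 129.0/1652 + 0.08468 = 0.16277 s.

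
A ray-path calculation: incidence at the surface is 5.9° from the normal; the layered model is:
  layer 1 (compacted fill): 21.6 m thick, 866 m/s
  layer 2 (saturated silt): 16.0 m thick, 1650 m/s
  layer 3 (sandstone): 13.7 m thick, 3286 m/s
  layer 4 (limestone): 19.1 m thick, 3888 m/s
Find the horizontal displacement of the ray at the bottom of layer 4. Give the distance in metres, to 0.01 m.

21.17 m

Ray parameter p = sin 5.9° / 866 m/s = 1.1870e-04 s/m.
Layer 1: θ = 5.90°; offset = 21.6·tan 5.90° = 2.2321 m.
Layer 2: sin θ = p·1650 = 0.1959 → θ = 11.29°; offset = 16.0·tan 11.29° = 3.1955 m.
Layer 3: sin θ = p·3286 = 0.3900 → θ = 22.96°; offset = 13.7·tan 22.96° = 5.8032 m.
Layer 4: sin θ = p·3888 = 0.4615 → θ = 27.48°; offset = 19.1·tan 27.48° = 9.9360 m.
Summing the layer offsets gives 21.1668 m.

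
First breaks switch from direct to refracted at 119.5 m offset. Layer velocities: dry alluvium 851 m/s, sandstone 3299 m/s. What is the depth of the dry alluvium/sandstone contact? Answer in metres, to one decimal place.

45.9 m

x_cross = 2h·√((V₂+V₁)/(V₂−V₁)) → h = x_cross / (2·√((V₂+V₁)/(V₂−V₁))).
√((V₂+V₁)/(V₂−V₁)) = √((3299+851)/(3299−851)) = 1.3020.
h = 119.5 / (2·1.3020) = 45.89 m.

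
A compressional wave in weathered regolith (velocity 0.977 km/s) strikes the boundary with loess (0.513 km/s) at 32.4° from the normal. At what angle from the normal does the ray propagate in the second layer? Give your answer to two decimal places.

Snell's law: sin θ₂ = (V₂/V₁)·sin θ₁ = (0.513/0.977)·sin 32.4° = 0.2814.
θ₂ = sin⁻¹(0.2814) = 16.34° (from vertical).

16.34°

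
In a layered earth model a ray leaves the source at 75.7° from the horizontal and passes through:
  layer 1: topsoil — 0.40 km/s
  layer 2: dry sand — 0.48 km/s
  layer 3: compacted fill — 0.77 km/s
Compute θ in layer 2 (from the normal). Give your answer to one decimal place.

From the normal: θ₁ = 90° − 75.7° = 14.3°.
Ray parameter p = sin 14.3° / 0.40 = 6.1750e-01 s/km.
sin θ_2 = p·V_2 = 6.1750e-01 × 0.48 = 0.2964.
θ_2 = arcsin 0.2964 = 17.24°.

17.2°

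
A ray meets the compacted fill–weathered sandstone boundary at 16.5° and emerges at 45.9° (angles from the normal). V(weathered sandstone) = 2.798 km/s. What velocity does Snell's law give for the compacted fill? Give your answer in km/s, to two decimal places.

sin 16.5° = 0.2840; sin 45.9° = 0.7181.
V₁ = V₂·(sin θ₁/sin θ₂) = 2.798·(0.2840/0.7181) = 1.11 km/s.

1.11 km/s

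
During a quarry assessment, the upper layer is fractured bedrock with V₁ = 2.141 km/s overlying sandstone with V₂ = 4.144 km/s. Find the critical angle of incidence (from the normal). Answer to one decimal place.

Critical incidence: sin θ_c = V₁/V₂ = 2.141/4.144 = 0.5167.
θ_c = arcsin 0.5167 = 31.11°.

31.1°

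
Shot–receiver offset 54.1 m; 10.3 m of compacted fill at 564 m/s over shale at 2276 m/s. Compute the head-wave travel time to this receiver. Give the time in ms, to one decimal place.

59.2 ms

t = x/V₂ + 2h·√(V₂²−V₁²)/(V₁V₂).
√(V₂²−V₁²) = √(2276²−564²) = 2205.0 m/s; delay term = 2·10.3·2205.0/(564·2276) = 0.03539 s.
t = 54.1/2276 + 0.03539 = 0.05916 s.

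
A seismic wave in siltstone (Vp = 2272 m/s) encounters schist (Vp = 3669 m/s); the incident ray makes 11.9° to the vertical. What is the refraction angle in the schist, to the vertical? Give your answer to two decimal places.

sin θ₁/V₁ = sin θ₂/V₂ ⇒ sin θ₂ = 3669·sin 11.9°/2272 = 3669·0.2062/2272 = 0.3330.
θ₂ = sin⁻¹(0.3330) = 19.45° (from vertical).

19.45°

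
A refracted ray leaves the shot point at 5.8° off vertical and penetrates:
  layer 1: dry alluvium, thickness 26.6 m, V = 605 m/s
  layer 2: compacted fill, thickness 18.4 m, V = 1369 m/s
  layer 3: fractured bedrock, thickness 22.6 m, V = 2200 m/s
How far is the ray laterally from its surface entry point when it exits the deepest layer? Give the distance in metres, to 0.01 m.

15.95 m

Apply Snell's law at each interface; in layer i the horizontal offset is hᵢ·tan θᵢ.
Layer 1: θ = 5.80°; offset = 26.6·tan 5.80° = 2.7019 m.
Layer 2: sin θ = 1369·sin 5.8°/605 = 0.2287, θ = 13.22°; offset = 18.4·tan 13.22° = 4.3221 m.
Layer 3: sin θ = 2200·sin 5.8°/605 = 0.3675, θ = 21.56°; offset = 22.6·tan 21.56° = 8.9298 m.
Total horizontal offset = 15.9538 m.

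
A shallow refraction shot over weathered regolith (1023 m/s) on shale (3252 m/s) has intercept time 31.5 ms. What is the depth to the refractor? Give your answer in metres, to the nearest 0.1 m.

17.0 m

θ_c = arcsin(1023/3252) = 18.34°; cos θ_c = 0.9492.
tᵢ = 2h cos θ_c/V₁ ⇒ h = tᵢ·V₁/(2 cos θ_c) = 0.0315·1023/(2·0.9492) = 16.97 m.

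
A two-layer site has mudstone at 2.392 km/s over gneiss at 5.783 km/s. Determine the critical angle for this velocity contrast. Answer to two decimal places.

Critical incidence: sin θ_c = V₁/V₂ = 2.392/5.783 = 0.4136.
θ_c = arcsin 0.4136 = 24.43°.

24.43°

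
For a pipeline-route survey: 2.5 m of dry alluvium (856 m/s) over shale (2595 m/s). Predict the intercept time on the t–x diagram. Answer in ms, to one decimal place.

tᵢ = 2h·√(V₂²−V₁²)/(V₁V₂).
√(V₂²−V₁²) = √(2595²−856²) = 2449.8 m/s.
tᵢ = 2·2.5·2449.8/(856·2595) = 0.00551 s.

5.5 ms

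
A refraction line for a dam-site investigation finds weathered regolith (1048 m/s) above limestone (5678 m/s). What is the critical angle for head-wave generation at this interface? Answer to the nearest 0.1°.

10.6°

Critical incidence: sin θ_c = V₁/V₂ = 1048/5678 = 0.1846.
θ_c = arcsin 0.1846 = 10.64°.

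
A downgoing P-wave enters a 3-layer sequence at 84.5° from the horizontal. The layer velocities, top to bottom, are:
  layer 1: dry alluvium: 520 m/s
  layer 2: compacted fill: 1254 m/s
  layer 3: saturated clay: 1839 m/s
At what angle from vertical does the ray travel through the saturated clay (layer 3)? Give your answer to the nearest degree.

From the normal: θ₁ = 90° − 84.5° = 5.5°.
Ray parameter p = sin 5.5° / 520 = 1.8432e-04 s/m.
sin θ_3 = p·V_3 = 1.8432e-04 × 1839 = 0.3390.
θ_3 = 19.81° from the vertical.

20°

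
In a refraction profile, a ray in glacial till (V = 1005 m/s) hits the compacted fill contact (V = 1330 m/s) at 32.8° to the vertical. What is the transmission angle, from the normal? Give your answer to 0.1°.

sin θ₁/V₁ = sin θ₂/V₂ ⇒ sin θ₂ = 1330·sin 32.8°/1005 = 1330·0.5417/1005 = 0.7169.
θ₂ = arcsin 0.7169 = 45.80° from the normal.

45.8°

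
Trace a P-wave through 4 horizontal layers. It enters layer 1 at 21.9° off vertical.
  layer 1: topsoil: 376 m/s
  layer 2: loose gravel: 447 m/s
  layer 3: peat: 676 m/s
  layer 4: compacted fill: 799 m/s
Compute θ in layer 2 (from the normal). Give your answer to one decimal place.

26.3°

Ray parameter p = sin 21.9° / 376 = 9.9199e-04 s/m.
sin θ_2 = p·V_2 = 9.9199e-04 × 447 = 0.4434.
θ_2 = arcsin 0.4434 = 26.32°.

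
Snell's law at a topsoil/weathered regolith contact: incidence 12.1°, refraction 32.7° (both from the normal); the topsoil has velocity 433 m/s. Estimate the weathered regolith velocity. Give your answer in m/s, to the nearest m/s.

1116 m/s

Snell's law: sin 12.1°/V₁ = sin 32.7°/V₂.
V₂ = V₁·sin 32.7°/sin 12.1° = 433 × 2.5773 = 1115.95 m/s.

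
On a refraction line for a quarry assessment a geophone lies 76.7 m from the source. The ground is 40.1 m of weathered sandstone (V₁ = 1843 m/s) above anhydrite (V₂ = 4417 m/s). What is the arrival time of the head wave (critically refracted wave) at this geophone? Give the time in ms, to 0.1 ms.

56.9 ms

t = x/V₂ + 2h·√(V₂²−V₁²)/(V₁V₂).
√(V₂²−V₁²) = √(4417²−1843²) = 4014.1 m/s; delay term = 2·40.1·4014.1/(1843·4417) = 0.03955 s.
t = 76.7/4417 + 0.03955 = 0.05691 s.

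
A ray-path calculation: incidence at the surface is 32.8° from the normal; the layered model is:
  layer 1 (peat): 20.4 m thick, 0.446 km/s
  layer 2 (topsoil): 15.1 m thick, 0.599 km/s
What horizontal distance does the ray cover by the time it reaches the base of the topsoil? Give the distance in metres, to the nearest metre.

29 m

Ray parameter p = sin 32.8° / 0.446 km/s = 1.2146e+00 s/km.
Layer 1: θ = 32.80°; offset = 20.4·tan 32.80° = 13.147 m.
Layer 2: sin θ = p·0.599 = 0.7275 → θ = 46.68°; offset = 15.1·tan 46.68° = 16.013 m.
Σ offsets = 29.160 m.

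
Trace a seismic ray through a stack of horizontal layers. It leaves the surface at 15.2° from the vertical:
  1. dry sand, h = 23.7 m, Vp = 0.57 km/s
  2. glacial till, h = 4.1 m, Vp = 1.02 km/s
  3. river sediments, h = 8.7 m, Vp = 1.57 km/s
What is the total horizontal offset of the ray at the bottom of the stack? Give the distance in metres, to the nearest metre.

18 m

Apply Snell's law at each interface; in layer i the horizontal offset is hᵢ·tan θᵢ.
Layer 1: θ = 15.20°; offset = 23.7·tan 15.20° = 6.439 m.
Layer 2: sin θ = 1.02·sin 15.2°/0.57 = 0.4692, θ = 27.98°; offset = 4.1·tan 27.98° = 2.178 m.
Layer 3: sin θ = 1.57·sin 15.2°/0.57 = 0.7222, θ = 46.23°; offset = 8.7·tan 46.23° = 9.083 m.
Summing the layer offsets gives 17.700 m.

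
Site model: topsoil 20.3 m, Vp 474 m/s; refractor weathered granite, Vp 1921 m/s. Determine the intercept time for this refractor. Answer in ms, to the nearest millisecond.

83 ms

θ_c = arcsin(V₁/V₂) = arcsin(474/1921) = 14.29°; cos θ_c = 0.9691.
tᵢ = 2h·cos θ_c / V₁ = 2·20.3·0.9691 / 474 = 0.08301 s.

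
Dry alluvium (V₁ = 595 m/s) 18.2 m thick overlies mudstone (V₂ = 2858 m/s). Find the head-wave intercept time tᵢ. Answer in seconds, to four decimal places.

tᵢ = 2h·√(V₂²−V₁²)/(V₁V₂).
√(V₂²−V₁²) = √(2858²−595²) = 2795.4 m/s.
tᵢ = 2·18.2·2795.4/(595·2858) = 0.05984 s.

0.0598 s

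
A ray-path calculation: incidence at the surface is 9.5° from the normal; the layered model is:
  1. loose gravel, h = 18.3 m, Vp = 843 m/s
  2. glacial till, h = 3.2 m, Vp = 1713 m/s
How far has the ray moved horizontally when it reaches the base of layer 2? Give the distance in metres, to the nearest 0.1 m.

Ray parameter p = sin 9.5° / 843 m/s = 1.9579e-04 s/m.
Layer 1: θ = 9.50°; offset = 18.3·tan 9.50° = 3.062 m.
Layer 2: sin θ = p·1713 = 0.3354 → θ = 19.60°; offset = 3.2·tan 19.60° = 1.139 m.
Summing the layer offsets gives 4.202 m.

4.2 m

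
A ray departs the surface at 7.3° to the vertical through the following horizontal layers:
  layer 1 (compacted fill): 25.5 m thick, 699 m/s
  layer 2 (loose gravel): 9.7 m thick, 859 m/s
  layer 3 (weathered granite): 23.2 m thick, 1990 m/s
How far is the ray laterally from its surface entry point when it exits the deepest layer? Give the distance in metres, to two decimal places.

Apply Snell's law at each interface; in layer i the horizontal offset is hᵢ·tan θᵢ.
Layer 1: θ = 7.30°; offset = 25.5·tan 7.30° = 3.2666 m.
Layer 2: sin θ = 859·sin 7.3°/699 = 0.1561, θ = 8.98°; offset = 9.7·tan 8.98° = 1.5335 m.
Layer 3: sin θ = 1990·sin 7.3°/699 = 0.3617, θ = 21.21°; offset = 23.2·tan 21.21° = 9.0021 m.
Total horizontal offset = 13.8022 m.

13.80 m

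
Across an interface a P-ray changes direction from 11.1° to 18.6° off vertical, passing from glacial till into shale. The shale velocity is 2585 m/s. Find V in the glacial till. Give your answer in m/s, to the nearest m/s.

1560 m/s

Snell's law: sin 11.1°/V₁ = sin 18.6°/V₂.
V₁ = V₂·sin 11.1°/sin 18.6° = 2585 × 0.6036 = 1560.29 m/s.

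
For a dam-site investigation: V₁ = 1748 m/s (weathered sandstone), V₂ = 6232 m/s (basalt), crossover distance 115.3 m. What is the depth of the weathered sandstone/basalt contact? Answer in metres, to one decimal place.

h = (x_cross/2)·√((V₂−V₁)/(V₂+V₁)).
(V₂−V₁)/(V₂+V₁) = (6232−1748)/(6232+1748) = 0.5619; √ = 0.7496.
h = (115.3/2)·0.7496 = 43.21 m.

43.2 m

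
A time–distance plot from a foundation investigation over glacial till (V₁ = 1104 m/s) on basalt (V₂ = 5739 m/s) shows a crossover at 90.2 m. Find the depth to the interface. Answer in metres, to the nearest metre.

h = (x_cross/2)·√((V₂−V₁)/(V₂+V₁)).
(V₂−V₁)/(V₂+V₁) = (5739−1104)/(5739+1104) = 0.6773; √ = 0.8230.
h = (90.2/2)·0.8230 = 37.12 m.

37 m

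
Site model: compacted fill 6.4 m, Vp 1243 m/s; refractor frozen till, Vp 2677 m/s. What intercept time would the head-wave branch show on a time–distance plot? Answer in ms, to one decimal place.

tᵢ = 2h·√(V₂²−V₁²)/(V₁V₂).
√(V₂²−V₁²) = √(2677²−1243²) = 2370.9 m/s.
tᵢ = 2·6.4·2370.9/(1243·2677) = 0.00912 s.

9.1 ms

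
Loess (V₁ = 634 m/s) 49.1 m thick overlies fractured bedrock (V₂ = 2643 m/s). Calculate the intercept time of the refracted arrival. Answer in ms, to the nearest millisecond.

tᵢ = 2h·√(V₂²−V₁²)/(V₁V₂).
√(V₂²−V₁²) = √(2643²−634²) = 2565.8 m/s.
tᵢ = 2·49.1·2565.8/(634·2643) = 0.15037 s.

150 ms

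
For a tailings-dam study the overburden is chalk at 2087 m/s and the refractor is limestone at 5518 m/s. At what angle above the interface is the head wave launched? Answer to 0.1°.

67.8°

Critical incidence: sin θ_c = V₁/V₂ = 2087/5518 = 0.3782.
θ_c = arcsin 0.3782 = 22.22°.
Measured from the interface: 90° − 22.22° = 67.78°.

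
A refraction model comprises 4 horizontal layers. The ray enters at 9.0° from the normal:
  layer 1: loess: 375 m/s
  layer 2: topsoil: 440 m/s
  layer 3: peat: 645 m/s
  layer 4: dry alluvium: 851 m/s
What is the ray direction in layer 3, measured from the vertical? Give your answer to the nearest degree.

16°

Snell's law across each interface conserves sin θ / V, so sin θ_3 = V_3·sin θ₁/V₁.
sin θ_3 = 645 × sin 9.0° / 375 = 0.2691.
θ_3 = arcsin 0.2691 = 15.61°.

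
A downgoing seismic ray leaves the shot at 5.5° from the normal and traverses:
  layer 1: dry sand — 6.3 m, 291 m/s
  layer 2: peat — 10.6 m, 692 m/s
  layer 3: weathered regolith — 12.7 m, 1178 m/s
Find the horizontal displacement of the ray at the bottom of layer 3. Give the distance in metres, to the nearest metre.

8 m

Apply Snell's law at each interface; in layer i the horizontal offset is hᵢ·tan θᵢ.
Layer 1: θ = 5.50°; offset = 6.3·tan 5.50° = 0.607 m.
Layer 2: sin θ = 692·sin 5.5°/291 = 0.2279, θ = 13.17°; offset = 10.6·tan 13.17° = 2.481 m.
Layer 3: sin θ = 1178·sin 5.5°/291 = 0.3880, θ = 22.83°; offset = 12.7·tan 22.83° = 5.346 m.
Σ offsets = 8.434 m.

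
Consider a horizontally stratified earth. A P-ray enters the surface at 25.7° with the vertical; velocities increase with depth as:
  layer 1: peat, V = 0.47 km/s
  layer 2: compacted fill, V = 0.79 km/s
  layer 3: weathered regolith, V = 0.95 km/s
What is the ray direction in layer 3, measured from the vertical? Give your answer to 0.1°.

Ray parameter p = sin 25.7° / 0.47 = 9.2268e-01 s/km.
sin θ_3 = p·V_3 = 9.2268e-01 × 0.95 = 0.8765.
θ_3 = 61.23° from the vertical.

61.2°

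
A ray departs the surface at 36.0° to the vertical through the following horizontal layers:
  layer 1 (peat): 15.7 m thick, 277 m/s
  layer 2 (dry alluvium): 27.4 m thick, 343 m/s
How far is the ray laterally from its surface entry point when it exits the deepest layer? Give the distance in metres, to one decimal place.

Apply Snell's law at each interface; in layer i the horizontal offset is hᵢ·tan θᵢ.
Layer 1: θ = 36.00°; offset = 15.7·tan 36.00° = 11.407 m.
Layer 2: sin θ = 343·sin 36.0°/277 = 0.7278, θ = 46.71°; offset = 27.4·tan 46.71° = 29.081 m.
Σ offsets = 40.488 m.

40.5 m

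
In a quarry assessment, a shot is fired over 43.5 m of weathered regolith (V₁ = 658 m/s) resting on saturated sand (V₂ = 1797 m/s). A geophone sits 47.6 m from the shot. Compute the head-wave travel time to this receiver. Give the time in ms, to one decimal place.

θ_c = arcsin(V₁/V₂) = arcsin(658/1797) = 21.48°, cos θ_c = 0.9305.
Intercept time tᵢ = 2h cos θ_c / V₁ = 2·43.5·0.9305/658 = 0.12304 s.
t = x/V₂ + tᵢ = 47.6/1797 + 0.12304 = 0.14952 s.

149.5 ms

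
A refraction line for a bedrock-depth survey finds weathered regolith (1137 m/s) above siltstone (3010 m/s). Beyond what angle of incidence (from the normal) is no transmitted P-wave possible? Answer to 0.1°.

22.2°

At critical incidence the refracted ray runs along the interface (θ₂ = 90°), so sin θ_c = V₁/V₂.
θ_c = arcsin(1137/3010) = arcsin 0.3777 = 22.19°.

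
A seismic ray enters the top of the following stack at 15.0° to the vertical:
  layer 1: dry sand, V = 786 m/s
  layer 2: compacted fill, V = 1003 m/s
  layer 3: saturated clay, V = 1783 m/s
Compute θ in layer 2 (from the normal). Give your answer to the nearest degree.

19°

Ray parameter p = sin 15.0° / 786 = 3.2929e-04 s/m.
sin θ_2 = p·V_2 = 3.2929e-04 × 1003 = 0.3303.
θ_2 = arcsin 0.3303 = 19.29°.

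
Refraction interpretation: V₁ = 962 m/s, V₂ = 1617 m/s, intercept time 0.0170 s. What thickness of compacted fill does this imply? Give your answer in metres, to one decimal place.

10.2 m

h = tᵢ·V₁·V₂ / (2·√(V₂²−V₁²)).
√(V₂²−V₁²) = √(1617² − 962²) = 1299.7 m/s.
h = 0.017 s × 962 × 1617 / (2 × 1299.7) = 10.17 m.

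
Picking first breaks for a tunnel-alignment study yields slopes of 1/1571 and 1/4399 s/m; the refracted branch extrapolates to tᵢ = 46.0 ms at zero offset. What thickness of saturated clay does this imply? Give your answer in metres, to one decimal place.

h = tᵢ·V₁·V₂ / (2·√(V₂²−V₁²)).
√(V₂²−V₁²) = √(4399² − 1571²) = 4108.9 m/s.
h = 0.046 s × 1571 × 4399 / (2 × 4108.9) = 38.68 m.

38.7 m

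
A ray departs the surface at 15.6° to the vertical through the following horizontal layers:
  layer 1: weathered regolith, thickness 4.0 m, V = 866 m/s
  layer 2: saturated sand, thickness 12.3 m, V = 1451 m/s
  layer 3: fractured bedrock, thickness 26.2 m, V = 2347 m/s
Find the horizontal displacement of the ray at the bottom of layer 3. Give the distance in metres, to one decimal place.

p = sin θ₁/V₁ = sin 15.6°/866 = 3.1053e-04 s/m is conserved through the stack.
Layer 1: θ = 15.60°; offset = 4.0·tan 15.60° = 1.117 m.
Layer 2: sin θ = p·1451 = 0.4506 → θ = 26.78°; offset = 12.3·tan 26.78° = 6.208 m.
Layer 3: sin θ = p·2347 = 0.7288 → θ = 46.79°; offset = 26.2·tan 46.79° = 27.888 m.
Σ offsets = 35.213 m.

35.2 m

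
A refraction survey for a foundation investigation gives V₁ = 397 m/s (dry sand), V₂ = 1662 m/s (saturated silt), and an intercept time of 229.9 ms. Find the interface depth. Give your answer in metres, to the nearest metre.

47 m

h = tᵢ·V₁·V₂ / (2·√(V₂²−V₁²)).
√(V₂²−V₁²) = √(1662² − 397²) = 1613.9 m/s.
h = 0.2299 s × 397 × 1662 / (2 × 1613.9) = 47.00 m.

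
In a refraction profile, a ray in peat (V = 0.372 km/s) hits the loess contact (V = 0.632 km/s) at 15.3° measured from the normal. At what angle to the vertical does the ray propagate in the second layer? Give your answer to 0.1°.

26.6°

Snell's law: sin θ₂ = (V₂/V₁)·sin θ₁ = (0.632/0.372)·sin 15.3° = 0.4483.
θ₂ = arcsin 0.4483 = 26.63° from the normal.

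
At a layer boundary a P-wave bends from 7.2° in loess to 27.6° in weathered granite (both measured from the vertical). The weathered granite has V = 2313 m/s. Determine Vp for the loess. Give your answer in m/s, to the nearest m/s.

626 m/s

Snell's law: sin 7.2°/V₁ = sin 27.6°/V₂.
V₁ = V₂·sin 7.2°/sin 27.6° = 2313 × 0.2705 = 625.72 m/s.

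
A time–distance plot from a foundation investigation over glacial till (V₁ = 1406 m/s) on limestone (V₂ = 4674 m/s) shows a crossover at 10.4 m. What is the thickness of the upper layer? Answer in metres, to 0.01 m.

h = (x_cross/2)·√((V₂−V₁)/(V₂+V₁)).
(V₂−V₁)/(V₂+V₁) = (4674−1406)/(4674+1406) = 0.5375; √ = 0.7331.
h = (10.4/2)·0.7331 = 3.81 m.

3.81 m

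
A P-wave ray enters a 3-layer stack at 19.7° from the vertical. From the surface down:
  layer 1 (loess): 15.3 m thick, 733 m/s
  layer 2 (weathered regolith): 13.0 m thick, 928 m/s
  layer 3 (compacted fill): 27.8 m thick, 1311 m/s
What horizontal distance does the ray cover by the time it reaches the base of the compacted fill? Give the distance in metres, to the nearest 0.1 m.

32.6 m

Ray parameter p = sin 19.7° / 733 m/s = 4.5988e-04 s/m.
Layer 1: θ = 19.70°; offset = 15.3·tan 19.70° = 5.478 m.
Layer 2: sin θ = p·928 = 0.4268 → θ = 25.26°; offset = 13.0·tan 25.26° = 6.135 m.
Layer 3: sin θ = p·1311 = 0.6029 → θ = 37.08°; offset = 27.8·tan 37.08° = 21.009 m.
Σ offsets = 32.622 m.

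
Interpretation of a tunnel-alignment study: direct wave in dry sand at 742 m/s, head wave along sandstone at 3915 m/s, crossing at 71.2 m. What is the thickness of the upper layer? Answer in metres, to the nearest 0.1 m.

h = (x_cross/2)·√((V₂−V₁)/(V₂+V₁)).
(V₂−V₁)/(V₂+V₁) = (3915−742)/(3915+742) = 0.6813; √ = 0.8254.
h = (71.2/2)·0.8254 = 29.39 m.

29.4 m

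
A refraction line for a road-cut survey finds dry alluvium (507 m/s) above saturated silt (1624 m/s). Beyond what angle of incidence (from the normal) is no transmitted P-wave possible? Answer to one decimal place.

At critical incidence the refracted ray runs along the interface (θ₂ = 90°), so sin θ_c = V₁/V₂.
θ_c = arcsin(507/1624) = arcsin 0.3122 = 18.19°.

18.2°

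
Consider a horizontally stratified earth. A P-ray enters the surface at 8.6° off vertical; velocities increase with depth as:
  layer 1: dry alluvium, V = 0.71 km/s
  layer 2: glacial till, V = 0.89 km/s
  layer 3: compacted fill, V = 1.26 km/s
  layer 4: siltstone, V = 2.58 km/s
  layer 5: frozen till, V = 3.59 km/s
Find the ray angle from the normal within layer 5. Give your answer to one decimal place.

Ray parameter p = sin 8.6° / 0.71 = 2.1061e-01 s/km.
sin θ_5 = p·V_5 = 2.1061e-01 × 3.59 = 0.7561.
θ_5 = arcsin 0.7561 = 49.12°.

49.1°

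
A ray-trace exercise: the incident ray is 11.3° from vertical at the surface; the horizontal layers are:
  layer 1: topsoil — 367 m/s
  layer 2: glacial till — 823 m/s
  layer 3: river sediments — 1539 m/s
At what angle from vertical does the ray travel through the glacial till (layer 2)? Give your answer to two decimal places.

26.07°

Ray parameter p = sin 11.3° / 367 = 5.3391e-04 s/m.
sin θ_2 = p·V_2 = 5.3391e-04 × 823 = 0.4394.
θ_2 = arcsin 0.4394 = 26.07°.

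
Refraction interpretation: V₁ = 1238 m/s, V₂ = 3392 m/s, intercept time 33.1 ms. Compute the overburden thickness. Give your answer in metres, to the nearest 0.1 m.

22.0 m

h = tᵢ·V₁·V₂ / (2·√(V₂²−V₁²)).
√(V₂²−V₁²) = √(3392² − 1238²) = 3158.0 m/s.
h = 0.0331 s × 1238 × 3392 / (2 × 3158.0) = 22.01 m.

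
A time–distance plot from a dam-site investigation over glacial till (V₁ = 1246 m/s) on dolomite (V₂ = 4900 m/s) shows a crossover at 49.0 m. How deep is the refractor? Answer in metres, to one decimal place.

x_cross = 2h·√((V₂+V₁)/(V₂−V₁)) → h = x_cross / (2·√((V₂+V₁)/(V₂−V₁))).
√((V₂+V₁)/(V₂−V₁)) = √((4900+1246)/(4900−1246)) = 1.2969.
h = 49.0 / (2·1.2969) = 18.89 m.

18.9 m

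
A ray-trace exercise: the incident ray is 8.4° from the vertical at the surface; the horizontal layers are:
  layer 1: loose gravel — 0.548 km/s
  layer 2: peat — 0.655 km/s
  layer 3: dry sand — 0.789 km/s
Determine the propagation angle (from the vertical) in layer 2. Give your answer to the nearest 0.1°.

Ray parameter p = sin 8.4° / 0.548 = 2.6657e-01 s/km.
sin θ_2 = p·V_2 = 2.6657e-01 × 0.655 = 0.1746.
θ_2 = arcsin 0.1746 = 10.06°.

10.1°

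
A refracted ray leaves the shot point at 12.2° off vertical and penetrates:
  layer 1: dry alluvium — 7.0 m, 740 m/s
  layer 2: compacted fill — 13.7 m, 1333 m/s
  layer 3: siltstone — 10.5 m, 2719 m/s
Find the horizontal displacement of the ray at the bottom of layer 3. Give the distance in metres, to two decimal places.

Apply Snell's law at each interface; in layer i the horizontal offset is hᵢ·tan θᵢ.
Layer 1: θ = 12.20°; offset = 7.0·tan 12.20° = 1.5135 m.
Layer 2: sin θ = 1333·sin 12.2°/740 = 0.3807, θ = 22.38°; offset = 13.7·tan 22.38° = 5.6398 m.
Layer 3: sin θ = 2719·sin 12.2°/740 = 0.7765, θ = 50.94°; offset = 10.5·tan 50.94° = 12.9382 m.
Total horizontal offset = 20.0915 m.

20.09 m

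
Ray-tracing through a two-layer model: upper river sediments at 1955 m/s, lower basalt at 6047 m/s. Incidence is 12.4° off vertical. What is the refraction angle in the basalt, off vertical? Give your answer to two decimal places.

Snell's law: sin θ₂ = (V₂/V₁)·sin θ₁ = (6047/1955)·sin 12.4° = 0.6642.
θ₂ = arcsin 0.6642 = 41.62° from the normal.

41.62°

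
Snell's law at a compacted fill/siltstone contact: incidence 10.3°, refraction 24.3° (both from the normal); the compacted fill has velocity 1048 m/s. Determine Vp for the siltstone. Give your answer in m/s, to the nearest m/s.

Snell's law: sin 10.3°/V₁ = sin 24.3°/V₂.
V₂ = V₁·sin 24.3°/sin 10.3° = 1048 × 2.3015 = 2411.98 m/s.

2412 m/s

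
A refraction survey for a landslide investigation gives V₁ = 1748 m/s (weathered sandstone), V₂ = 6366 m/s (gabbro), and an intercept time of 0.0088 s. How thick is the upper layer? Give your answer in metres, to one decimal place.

h = tᵢ·V₁·V₂ / (2·√(V₂²−V₁²)).
√(V₂²−V₁²) = √(6366² − 1748²) = 6121.3 m/s.
h = 0.0088 s × 1748 × 6366 / (2 × 6121.3) = 8.00 m.

8.0 m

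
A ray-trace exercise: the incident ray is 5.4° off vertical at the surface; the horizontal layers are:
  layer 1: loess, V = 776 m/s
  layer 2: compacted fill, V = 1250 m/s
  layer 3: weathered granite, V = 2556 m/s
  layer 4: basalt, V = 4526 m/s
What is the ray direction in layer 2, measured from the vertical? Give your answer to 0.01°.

8.72°

Snell's law across each interface conserves sin θ / V, so sin θ_2 = V_2·sin θ₁/V₁.
sin θ_2 = 1250 × sin 5.4° / 776 = 0.1516.
θ_2 = 8.72° from the vertical.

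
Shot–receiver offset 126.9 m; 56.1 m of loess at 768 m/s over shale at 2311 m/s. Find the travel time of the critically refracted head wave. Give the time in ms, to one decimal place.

t = x/V₂ + 2h·√(V₂²−V₁²)/(V₁V₂).
√(V₂²−V₁²) = √(2311²−768²) = 2179.7 m/s; delay term = 2·56.1·2179.7/(768·2311) = 0.13779 s.
t = 126.9/2311 + 0.13779 = 0.19270 s.

192.7 ms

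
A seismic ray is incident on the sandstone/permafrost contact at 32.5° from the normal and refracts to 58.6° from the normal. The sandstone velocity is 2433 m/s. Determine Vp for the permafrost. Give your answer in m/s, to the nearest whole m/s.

Snell's law: sin 32.5°/V₁ = sin 58.6°/V₂.
V₂ = V₁·sin 58.6°/sin 32.5° = 2433 × 1.5886 = 3865.05 m/s.

3865 m/s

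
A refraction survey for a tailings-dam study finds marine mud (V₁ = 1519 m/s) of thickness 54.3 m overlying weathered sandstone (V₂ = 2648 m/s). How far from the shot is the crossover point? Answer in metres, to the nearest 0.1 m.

208.6 m

x_cross = 2h·√((V₂+V₁)/(V₂−V₁)).
(V₂+V₁)/(V₂−V₁) = (2648+1519)/(2648−1519) = 3.6909; √ = 1.9212.
x_cross = 2·54.3·1.9212 = 208.64 m.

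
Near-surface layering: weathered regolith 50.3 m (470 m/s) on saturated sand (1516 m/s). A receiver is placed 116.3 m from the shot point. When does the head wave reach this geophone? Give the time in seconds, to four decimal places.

θ_c = arcsin(V₁/V₂) = arcsin(470/1516) = 18.06°, cos θ_c = 0.9507.
Intercept time tᵢ = 2h cos θ_c / V₁ = 2·50.3·0.9507/470 = 0.20350 s.
t = x/V₂ + tᵢ = 116.3/1516 + 0.20350 = 0.28021 s.

0.2802 s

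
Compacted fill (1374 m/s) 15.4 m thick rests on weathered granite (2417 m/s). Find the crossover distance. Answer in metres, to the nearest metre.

59 m

θ_c = arcsin(1374/2417) = 34.64°, so cos θ_c = 0.8227 and tᵢ = 2h cos θ_c/V₁ = 0.0184 s.
At crossover x/V₁ = x/V₂ + tᵢ ⇒ x = tᵢ/(1/V₁ − 1/V₂) = 0.01844/(7.2780e-04 − 4.1374e-04) = 58.72 m.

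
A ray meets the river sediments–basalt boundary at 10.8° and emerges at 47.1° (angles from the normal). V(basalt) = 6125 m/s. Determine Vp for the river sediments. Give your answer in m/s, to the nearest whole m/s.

1567 m/s

Snell's law: sin 10.8°/V₁ = sin 47.1°/V₂.
V₁ = V₂·sin 10.8°/sin 47.1° = 6125 × 0.2558 = 1566.75 m/s.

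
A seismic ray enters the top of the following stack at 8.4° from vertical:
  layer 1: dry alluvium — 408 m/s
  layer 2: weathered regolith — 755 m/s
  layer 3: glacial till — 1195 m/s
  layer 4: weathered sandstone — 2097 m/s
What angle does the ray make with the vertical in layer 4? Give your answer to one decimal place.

Snell's law across each interface conserves sin θ / V, so sin θ_4 = V_4·sin θ₁/V₁.
sin θ_4 = 2097 × sin 8.4° / 408 = 0.7508.
θ_4 = arcsin 0.7508 = 48.66°.

48.7°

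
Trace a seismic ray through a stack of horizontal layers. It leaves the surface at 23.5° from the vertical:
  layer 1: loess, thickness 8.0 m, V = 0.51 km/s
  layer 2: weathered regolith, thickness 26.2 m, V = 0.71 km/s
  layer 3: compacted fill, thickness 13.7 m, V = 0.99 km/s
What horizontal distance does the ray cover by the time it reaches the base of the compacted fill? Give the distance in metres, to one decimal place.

Apply Snell's law at each interface; in layer i the horizontal offset is hᵢ·tan θᵢ.
Layer 1: θ = 23.50°; offset = 8.0·tan 23.50° = 3.478 m.
Layer 2: sin θ = 0.71·sin 23.5°/0.51 = 0.5551, θ = 33.72°; offset = 26.2·tan 33.72° = 17.486 m.
Layer 3: sin θ = 0.99·sin 23.5°/0.51 = 0.7740, θ = 50.72°; offset = 13.7·tan 50.72° = 16.749 m.
Σ offsets = 37.713 m.

37.7 m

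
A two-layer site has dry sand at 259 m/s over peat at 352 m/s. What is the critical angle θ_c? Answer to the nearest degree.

47°

Critical incidence: sin θ_c = V₁/V₂ = 259/352 = 0.7358.
θ_c = arcsin 0.7358 = 47.37°.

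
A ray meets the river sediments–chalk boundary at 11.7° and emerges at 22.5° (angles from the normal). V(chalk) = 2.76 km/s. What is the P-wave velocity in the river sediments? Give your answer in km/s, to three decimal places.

Snell's law: sin 11.7°/V₁ = sin 22.5°/V₂.
V₁ = V₂·sin 11.7°/sin 22.5° = 2.76 × 0.5299 = 1.463 km/s.

1.463 km/s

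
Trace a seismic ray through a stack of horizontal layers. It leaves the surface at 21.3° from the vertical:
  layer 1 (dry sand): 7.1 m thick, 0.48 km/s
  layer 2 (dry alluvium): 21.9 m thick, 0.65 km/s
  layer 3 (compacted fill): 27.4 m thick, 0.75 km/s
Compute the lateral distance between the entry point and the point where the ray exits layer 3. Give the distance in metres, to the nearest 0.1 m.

34.0 m

Ray parameter p = sin 21.3° / 0.48 km/s = 7.5677e-01 s/km.
Layer 1: θ = 21.30°; offset = 7.1·tan 21.30° = 2.768 m.
Layer 2: sin θ = p·0.65 = 0.4919 → θ = 29.47°; offset = 21.9·tan 29.47° = 12.373 m.
Layer 3: sin θ = p·0.75 = 0.5676 → θ = 34.58°; offset = 27.4·tan 34.58° = 18.889 m.
Summing the layer offsets gives 34.030 m.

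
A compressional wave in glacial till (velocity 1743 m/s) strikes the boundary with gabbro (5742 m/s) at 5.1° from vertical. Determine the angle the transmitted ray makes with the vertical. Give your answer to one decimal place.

Snell's law: sin θ₂ = (V₂/V₁)·sin θ₁ = (5742/1743)·sin 5.1° = 0.2928.
θ₂ = arcsin 0.2928 = 17.03° from the normal.

17.0°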